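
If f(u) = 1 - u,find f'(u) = -1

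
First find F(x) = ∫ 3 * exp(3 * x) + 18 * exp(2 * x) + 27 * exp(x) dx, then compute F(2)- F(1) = -(E + 3)^3 + (3 + exp(2))^3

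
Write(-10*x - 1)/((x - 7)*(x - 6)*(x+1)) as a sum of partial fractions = 9/(56*(x + 1)) + 61/(7*(x - 6)) - 71/(8*(x - 7))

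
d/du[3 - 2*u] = -2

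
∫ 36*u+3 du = 18*u^2 + 3*u + C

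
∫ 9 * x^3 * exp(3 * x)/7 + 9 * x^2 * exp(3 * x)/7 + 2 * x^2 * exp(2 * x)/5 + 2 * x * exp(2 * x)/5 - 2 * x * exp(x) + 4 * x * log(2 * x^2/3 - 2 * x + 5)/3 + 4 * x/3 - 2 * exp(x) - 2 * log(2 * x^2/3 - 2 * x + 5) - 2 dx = 3*x^3*exp(3*x)/7 + x^2*exp(2*x)/5 - 2*x*exp(x) + (2*x^2 - 6*x + 15)*log(2*x^2/3 - 2*x + 5)/3 + C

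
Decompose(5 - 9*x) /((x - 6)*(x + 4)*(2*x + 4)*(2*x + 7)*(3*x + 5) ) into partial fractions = -810/(1771*(3*x + 5)) - 292/(627*(2*x + 7)) + 41/(280*(x + 4)) + 23/(96*(x + 2)) - 49/(69920*(x - 6))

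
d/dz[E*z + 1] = E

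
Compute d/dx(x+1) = 1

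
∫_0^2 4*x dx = 8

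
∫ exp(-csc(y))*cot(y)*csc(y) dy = exp(-csc(y)) + C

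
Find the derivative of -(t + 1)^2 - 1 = -2*t - 2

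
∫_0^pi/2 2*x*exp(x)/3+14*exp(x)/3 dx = -4 + 2*(pi/6 + 2)*exp(pi/2)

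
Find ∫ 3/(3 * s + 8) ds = log(3*s/2 + 4) + C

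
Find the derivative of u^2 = 2*u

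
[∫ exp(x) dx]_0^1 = -1 + E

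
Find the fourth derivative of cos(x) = cos(x)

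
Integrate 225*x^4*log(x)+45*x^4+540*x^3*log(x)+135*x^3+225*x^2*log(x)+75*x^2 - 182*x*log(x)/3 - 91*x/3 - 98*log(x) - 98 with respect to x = x*(3*x + 7)*(45*x^3 + 30*x^2 + 5*x - 42)*log(x)/3 + C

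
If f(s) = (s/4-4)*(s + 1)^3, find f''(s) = 3*s^2 - 39*s/2 - 45/2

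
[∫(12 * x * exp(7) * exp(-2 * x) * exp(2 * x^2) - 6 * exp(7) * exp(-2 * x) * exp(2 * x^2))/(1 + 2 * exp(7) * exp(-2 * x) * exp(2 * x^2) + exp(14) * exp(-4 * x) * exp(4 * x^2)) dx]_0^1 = 0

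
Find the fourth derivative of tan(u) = 24*tan(u)^5 + 40*tan(u)^3 + 16*tan(u)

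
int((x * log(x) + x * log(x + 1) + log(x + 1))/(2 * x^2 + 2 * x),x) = log(x)*log(x + 1)/2 + C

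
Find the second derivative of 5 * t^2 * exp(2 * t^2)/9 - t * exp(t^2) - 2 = 80*t^4*exp(2*t^2)/9 - 4*t^3*exp(t^2) + 100*t^2*exp(2*t^2)/9 - 6*t*exp(t^2) + 10*exp(2*t^2)/9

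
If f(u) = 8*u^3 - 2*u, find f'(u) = 24*u^2 - 2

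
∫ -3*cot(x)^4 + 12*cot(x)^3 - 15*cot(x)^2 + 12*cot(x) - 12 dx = (cot(x) - 2)^3 + C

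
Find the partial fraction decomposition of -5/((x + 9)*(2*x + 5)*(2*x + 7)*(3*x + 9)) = -10/(33*(2*x + 7)) - 10/(39*(2*x + 5)) + 5/(2574*(x + 9)) + 5/(18*(x + 3))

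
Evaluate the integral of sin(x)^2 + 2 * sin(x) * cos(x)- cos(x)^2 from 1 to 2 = sqrt(2)*(sin(pi/4 + 2) - sin(pi/4 + 4))/2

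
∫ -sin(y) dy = cos(y) + C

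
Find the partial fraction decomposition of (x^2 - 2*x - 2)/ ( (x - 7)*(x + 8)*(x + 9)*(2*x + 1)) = 2/(1275*(2*x + 1)) - 97/(272*(x + 9)) + 26/(75*(x + 8)) + 11/(1200*(x - 7))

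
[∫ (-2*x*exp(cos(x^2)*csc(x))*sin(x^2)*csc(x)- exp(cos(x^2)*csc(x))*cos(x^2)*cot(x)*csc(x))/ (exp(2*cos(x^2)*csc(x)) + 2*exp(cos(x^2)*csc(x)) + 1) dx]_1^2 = -exp(1/tan(1))/(1 + exp(1/tan(1))) + 1/(1 + exp(-cos(4)/sin(2)))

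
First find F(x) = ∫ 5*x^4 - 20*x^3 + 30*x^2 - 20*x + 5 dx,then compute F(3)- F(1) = 32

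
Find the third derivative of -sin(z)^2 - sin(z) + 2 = (8*sin(z) + 1)*cos(z)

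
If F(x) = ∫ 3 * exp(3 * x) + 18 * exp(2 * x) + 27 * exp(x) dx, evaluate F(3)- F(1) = -(E + 3)^3 + (3 + exp(3))^3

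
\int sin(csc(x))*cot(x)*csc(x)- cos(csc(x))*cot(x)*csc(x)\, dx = sqrt(2)*sin(pi/4 + 1/sin(x)) + C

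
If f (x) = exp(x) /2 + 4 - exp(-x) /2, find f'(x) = (exp(2*x) + 1)*exp(-x)/2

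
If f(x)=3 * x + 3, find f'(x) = 3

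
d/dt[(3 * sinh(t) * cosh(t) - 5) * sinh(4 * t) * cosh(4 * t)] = 3*sinh(t)^2*sinh(4*t)*cosh(4*t) + 12*sinh(t)*sinh(4*t)^2*cosh(t) + 12*sinh(t)*cosh(t)*cosh(4*t)^2 - 20*sinh(4*t)^2 + 3*sinh(4*t)*cosh(t)^2*cosh(4*t) - 20*cosh(4*t)^2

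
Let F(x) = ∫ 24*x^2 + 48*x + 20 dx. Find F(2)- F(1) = 148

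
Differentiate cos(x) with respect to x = -sin(x)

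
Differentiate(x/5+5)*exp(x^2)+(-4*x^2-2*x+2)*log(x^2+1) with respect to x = (2*x^4*exp(x^2) + 50*x^3*exp(x^2) - 40*x^3*log(x^2 + 1) - 40*x^3 + 3*x^2*exp(x^2) - 10*x^2*log(x^2 + 1) - 20*x^2 + 50*x*exp(x^2) - 40*x*log(x^2 + 1) + 20*x + exp(x^2) - 10*log(x^2 + 1))/(5*x^2 + 5)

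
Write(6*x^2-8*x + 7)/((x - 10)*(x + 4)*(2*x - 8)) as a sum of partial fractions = 135/(224*(x + 4)) - 71/(96*(x - 4)) + 527/(168*(x - 10))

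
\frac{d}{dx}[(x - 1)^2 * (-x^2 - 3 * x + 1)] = -4*x^3 - 3*x^2 + 12*x - 5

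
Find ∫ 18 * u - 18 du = 9*u^2 - 18*u + C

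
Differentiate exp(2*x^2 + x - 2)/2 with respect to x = 2*x*exp(2*x^2 + x - 2) + exp(2*x^2 + x - 2)/2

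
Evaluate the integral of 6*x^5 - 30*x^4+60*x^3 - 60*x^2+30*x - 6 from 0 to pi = -1 + (-1 + pi)^6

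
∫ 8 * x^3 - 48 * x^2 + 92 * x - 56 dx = 2*x^4 - 16*x^3 + 46*x^2 - 56*x + C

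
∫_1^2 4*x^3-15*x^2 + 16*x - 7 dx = -3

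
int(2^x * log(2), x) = 2^x + C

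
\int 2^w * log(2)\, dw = 2^w + C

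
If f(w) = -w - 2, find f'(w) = -1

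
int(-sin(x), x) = cos(x) + C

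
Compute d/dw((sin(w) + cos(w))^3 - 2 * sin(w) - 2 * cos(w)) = sqrt(2)*(3*sin(3*w + pi/4) - cos(w + pi/4))/2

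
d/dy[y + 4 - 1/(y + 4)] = (y^2 + 8*y + 17)/(y^2 + 8*y + 16)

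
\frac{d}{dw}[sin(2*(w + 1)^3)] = 6*(w + 1)^2*cos(2*w^3 + 6*w^2 + 6*w + 2)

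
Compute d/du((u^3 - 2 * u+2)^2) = 6*u^5 - 16*u^3 + 12*u^2 + 8*u - 8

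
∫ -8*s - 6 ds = -4*s^2 - 6*s + C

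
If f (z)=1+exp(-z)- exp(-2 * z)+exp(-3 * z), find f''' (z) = (-exp(2*z) + 8*exp(z) - 27)*exp(-3*z)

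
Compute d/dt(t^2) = 2*t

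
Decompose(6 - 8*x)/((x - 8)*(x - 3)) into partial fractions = 18/(5*(x - 3)) - 58/(5*(x - 8))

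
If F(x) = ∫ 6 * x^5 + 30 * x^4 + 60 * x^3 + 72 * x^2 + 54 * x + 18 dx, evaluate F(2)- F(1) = 741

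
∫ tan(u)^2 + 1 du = tan(u) + C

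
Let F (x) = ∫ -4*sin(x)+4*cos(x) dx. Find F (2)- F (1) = 4*sqrt(2)*(-sin(pi/4 + 1) + sin(pi/4 + 2))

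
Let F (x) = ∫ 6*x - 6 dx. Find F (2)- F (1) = 3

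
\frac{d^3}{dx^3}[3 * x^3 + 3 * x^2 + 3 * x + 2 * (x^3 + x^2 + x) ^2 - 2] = 240*x^3 + 240*x^2 + 144*x + 42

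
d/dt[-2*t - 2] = -2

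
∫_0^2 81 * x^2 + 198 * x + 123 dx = 858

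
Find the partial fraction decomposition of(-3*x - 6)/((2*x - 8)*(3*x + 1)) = 15/(26*(3*x + 1)) - 9/(13*(x - 4))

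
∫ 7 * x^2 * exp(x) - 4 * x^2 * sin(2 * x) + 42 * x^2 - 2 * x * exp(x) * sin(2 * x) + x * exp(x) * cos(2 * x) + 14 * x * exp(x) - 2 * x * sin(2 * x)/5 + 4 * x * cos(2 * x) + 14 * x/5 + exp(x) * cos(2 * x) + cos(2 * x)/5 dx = x*(7*x + cos(2*x))*(10*x + 5*exp(x) + 1)/5 + C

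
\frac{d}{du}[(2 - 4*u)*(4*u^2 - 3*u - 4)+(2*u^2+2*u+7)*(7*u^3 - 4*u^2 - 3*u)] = 70*u^4 + 24*u^3 + 57*u^2 - 28*u - 11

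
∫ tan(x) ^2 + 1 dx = tan(x) + C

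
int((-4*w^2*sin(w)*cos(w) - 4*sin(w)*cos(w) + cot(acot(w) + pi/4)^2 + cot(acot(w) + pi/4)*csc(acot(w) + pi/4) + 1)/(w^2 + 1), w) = (sqrt(2)*w*sqrt((w^2 + 1)/w^2) + w - 2*(w + 1)*sin(w)^2 - 1)/(w + 1) + C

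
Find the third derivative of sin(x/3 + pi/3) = -cos((x + pi)/3)/27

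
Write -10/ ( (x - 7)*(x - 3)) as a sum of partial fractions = 5/(2*(x - 3)) - 5/(2*(x - 7))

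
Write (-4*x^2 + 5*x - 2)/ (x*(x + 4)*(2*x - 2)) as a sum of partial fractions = -43/(20*(x + 4)) - 1/(10*(x - 1)) + 1/(4*x)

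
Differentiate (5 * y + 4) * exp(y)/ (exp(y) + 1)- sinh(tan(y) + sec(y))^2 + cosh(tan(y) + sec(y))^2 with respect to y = (5*y*exp(y) + 5*exp(2*y) + 9*exp(y))/(exp(2*y) + 2*exp(y) + 1)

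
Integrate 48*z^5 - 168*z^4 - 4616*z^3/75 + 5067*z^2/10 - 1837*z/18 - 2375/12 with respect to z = 8*z^6 - 168*z^5/5 - 1154*z^4/75 + 1689*z^3/10 - 1837*z^2/36 - 2375*z/12 + C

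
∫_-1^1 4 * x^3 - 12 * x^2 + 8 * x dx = -8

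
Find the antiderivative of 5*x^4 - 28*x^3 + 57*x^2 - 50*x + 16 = x^5 - 7*x^4 + 19*x^3 - 25*x^2 + 16*x + C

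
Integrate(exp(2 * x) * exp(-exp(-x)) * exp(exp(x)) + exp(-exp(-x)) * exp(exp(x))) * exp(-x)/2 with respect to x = exp(2*sinh(x))/2 + C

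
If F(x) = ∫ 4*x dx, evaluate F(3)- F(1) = 16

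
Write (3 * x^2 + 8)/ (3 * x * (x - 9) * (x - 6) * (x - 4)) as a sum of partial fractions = 7/(15*(x - 4)) - 29/(27*(x - 6)) + 251/(405*(x - 9)) - 1/(81*x)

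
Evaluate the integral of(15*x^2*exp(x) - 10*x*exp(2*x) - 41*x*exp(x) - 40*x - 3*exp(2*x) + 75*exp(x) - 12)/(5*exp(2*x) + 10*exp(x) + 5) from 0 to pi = (-4 + 3*exp(pi)/(1 + exp(pi)))*(3*pi/5 + 6 + pi^2) + 15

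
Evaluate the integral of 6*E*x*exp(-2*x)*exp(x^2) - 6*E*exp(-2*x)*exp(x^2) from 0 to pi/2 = -3*E + 3*exp((-1 + pi/2)^2)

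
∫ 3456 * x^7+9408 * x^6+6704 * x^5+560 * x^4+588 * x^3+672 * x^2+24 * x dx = 432*x^8 + 1344*x^7 + 3352*x^6/3 + 112*x^5 + 147*x^4 + 224*x^3 + 12*x^2 + C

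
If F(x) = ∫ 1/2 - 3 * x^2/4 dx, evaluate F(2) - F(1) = -5/4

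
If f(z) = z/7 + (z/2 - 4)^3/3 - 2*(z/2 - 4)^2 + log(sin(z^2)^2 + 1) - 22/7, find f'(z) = (7*z^2*sin(z^2)^2 + 7*z^2 - 168*z*sin(z^2)^2 + 112*z*sin(2*z^2) - 168*z + 904*sin(z^2)^2 + 904)/(56*(sin(z^2)^2 + 1))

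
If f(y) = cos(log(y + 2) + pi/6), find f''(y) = -sqrt(2)*cos(log(y + 2) + 5*pi/12)/(y^2 + 4*y + 4)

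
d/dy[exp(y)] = exp(y)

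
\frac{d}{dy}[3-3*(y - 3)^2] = 18 - 6*y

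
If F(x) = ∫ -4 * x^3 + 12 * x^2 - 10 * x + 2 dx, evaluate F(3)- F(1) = -12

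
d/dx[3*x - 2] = 3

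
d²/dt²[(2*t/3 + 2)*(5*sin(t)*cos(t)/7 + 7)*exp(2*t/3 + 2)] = 4*(-40*t*sin(2*t) + 30*t*cos(2*t) + 98*t - 105*sin(2*t) + 135*cos(2*t) + 588)*exp(2)*exp(2*t/3)/189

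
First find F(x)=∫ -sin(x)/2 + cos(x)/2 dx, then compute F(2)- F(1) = sqrt(2)*(-sin(pi/4 + 1) + sin(pi/4 + 2))/2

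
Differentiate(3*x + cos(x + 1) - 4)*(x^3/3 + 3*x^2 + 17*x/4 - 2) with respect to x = -x^3*sin(x + 1)/3 + 4*x^3 - 3*x^2*sin(x + 1) + x^2*cos(x + 1) + 23*x^2 - 17*x*sin(x + 1)/4 + 6*x*cos(x + 1) + 3*x/2 + 2*sin(x + 1) + 17*cos(x + 1)/4 - 23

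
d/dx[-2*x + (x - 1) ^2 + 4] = 2*x - 4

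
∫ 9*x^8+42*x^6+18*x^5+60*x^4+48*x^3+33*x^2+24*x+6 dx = x^9 + 6*x^7 + 3*x^6 + 12*x^5 + 12*x^4 + 11*x^3 + 12*x^2 + 6*x + C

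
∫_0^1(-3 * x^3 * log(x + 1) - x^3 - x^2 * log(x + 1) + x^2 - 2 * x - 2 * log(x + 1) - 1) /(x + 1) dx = -3*log(2)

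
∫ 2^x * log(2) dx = 2^x + C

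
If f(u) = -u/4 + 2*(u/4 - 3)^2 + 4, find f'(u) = u/4 - 13/4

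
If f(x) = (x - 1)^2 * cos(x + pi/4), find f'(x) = -x^2*sin(x + pi/4) + 2*x*sin(x + pi/4) + 2*x*cos(x + pi/4) - sin(x + pi/4) - 2*cos(x + pi/4)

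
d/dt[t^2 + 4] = 2*t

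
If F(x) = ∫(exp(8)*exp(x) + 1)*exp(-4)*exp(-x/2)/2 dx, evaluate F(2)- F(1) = -exp(9/2) - exp(-5) + exp(-9/2) + exp(5)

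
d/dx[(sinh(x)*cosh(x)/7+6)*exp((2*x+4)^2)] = (4*x*sinh(2*x)/7 + 48*x + 8*sinh(2*x)/7 + cosh(2*x)/7 + 96)*exp(16)*exp(16*x)*exp(4*x^2)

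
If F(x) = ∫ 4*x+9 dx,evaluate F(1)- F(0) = 11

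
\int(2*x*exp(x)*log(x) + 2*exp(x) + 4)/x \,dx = 2*(exp(x) + 2)*log(x) + C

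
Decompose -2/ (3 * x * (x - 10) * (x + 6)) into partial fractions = -1/(144*(x + 6)) - 1/(240*(x - 10)) + 1/(90*x)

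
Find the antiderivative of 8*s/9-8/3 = 4*s^2/9 - 8*s/3 + C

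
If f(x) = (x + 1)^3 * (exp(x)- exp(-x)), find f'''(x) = (x^3*exp(2*x) + x^3 + 12*x^2*exp(2*x) - 6*x^2 + 39*x*exp(2*x) + 3*x + 34*exp(2*x) + 4)*exp(-x)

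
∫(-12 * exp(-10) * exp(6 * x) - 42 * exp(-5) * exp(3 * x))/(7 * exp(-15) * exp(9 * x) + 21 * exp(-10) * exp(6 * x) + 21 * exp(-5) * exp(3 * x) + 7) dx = (-14*(exp(3*x - 5) + 1)*exp(3*x - 5) + 5*exp(6*x - 10))/(7*(exp(3*x - 5) + 1)^2) + C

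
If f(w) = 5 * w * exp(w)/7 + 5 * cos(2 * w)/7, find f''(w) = 5*w*exp(w)/7 + 10*exp(w)/7 - 20*cos(2*w)/7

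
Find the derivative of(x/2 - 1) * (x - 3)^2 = 3*x^2/2 - 8*x + 21/2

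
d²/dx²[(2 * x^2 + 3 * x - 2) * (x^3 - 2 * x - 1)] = 40*x^3 + 36*x^2 - 36*x - 16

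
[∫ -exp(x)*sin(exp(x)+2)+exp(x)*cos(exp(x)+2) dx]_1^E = sqrt(2)*(sin(pi/4 + 2 + exp(E)) - sin(pi/4 + 2 + E))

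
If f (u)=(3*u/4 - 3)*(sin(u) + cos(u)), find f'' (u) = -3*sqrt(2)*u*sin(u + pi/4)/4 + 3*sin(u)/2 + 9*cos(u)/2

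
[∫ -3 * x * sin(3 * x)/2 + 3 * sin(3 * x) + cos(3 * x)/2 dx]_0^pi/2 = 1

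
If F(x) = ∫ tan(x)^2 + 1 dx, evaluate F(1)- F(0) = tan(1)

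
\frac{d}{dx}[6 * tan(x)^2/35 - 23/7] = 12*sin(x)/(35*cos(x)^3)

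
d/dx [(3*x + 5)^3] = 81*x^2 + 270*x + 225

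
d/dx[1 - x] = -1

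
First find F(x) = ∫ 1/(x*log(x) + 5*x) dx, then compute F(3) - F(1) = -log(5) + log(log(3) + 5)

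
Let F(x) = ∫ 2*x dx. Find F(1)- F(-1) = 0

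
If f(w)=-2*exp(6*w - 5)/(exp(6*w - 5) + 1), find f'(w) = -12*exp(6*w - 5)/(exp(-10)*exp(12*w) + 2*exp(-5)*exp(6*w) + 1)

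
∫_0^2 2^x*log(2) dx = 3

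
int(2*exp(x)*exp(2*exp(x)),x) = exp(2*exp(x)) + C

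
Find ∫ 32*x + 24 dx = 16*x^2 + 24*x + C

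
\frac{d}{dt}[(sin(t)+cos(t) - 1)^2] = 2*cos(2*t) - 2*sqrt(2)*cos(t + pi/4)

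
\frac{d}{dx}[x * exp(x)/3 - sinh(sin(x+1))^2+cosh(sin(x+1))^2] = x*exp(x)/3 + exp(x)/3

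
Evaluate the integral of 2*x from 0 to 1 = 1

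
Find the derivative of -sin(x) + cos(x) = -sin(x) - cos(x)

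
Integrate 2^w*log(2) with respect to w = 2^w + C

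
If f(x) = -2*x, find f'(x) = -2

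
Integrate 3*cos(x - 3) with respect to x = 3*sin(x - 3) + C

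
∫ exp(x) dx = exp(x) + C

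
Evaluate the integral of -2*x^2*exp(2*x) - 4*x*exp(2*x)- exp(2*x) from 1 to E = (-exp(2) - E)*exp(2*E) + 2*exp(2)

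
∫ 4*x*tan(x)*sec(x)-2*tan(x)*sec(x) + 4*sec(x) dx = (4*x - 2)*sec(x) + C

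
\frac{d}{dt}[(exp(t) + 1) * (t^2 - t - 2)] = t^2*exp(t) + t*exp(t) + 2*t - 3*exp(t) - 1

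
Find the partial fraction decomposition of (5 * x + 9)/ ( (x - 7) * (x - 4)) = -29/(3*(x - 4)) + 44/(3*(x - 7))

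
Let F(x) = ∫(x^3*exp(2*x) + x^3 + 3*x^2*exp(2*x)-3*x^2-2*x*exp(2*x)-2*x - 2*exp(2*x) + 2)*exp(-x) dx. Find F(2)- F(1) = -4*exp(-2) - exp(-1) + E + 4*exp(2)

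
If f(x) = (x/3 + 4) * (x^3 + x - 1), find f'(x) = 4*x^3/3 + 12*x^2 + 2*x/3 + 11/3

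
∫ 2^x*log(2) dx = 2^x + C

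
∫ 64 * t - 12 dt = 32*t^2 - 12*t + C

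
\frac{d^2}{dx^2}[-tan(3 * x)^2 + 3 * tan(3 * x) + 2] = -54*tan(3*x)^4 + 54*tan(3*x)^3 - 72*tan(3*x)^2 + 54*tan(3*x) - 18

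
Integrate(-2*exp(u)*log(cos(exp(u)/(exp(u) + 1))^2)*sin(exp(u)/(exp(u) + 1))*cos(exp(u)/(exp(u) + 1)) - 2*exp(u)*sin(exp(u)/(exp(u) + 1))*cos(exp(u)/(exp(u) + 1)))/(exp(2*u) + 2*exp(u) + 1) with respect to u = 2*log(cos(exp(u)/(exp(u) + 1)))*cos(exp(u)/(exp(u) + 1))^2 + C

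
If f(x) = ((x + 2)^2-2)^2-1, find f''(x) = 12*x^2 + 48*x + 40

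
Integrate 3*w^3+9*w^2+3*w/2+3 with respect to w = 3*w^4/4 + 3*w^3 + 3*w^2/4 + 3*w + C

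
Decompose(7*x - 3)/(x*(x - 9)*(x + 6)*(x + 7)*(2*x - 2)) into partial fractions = -13/(448*(x + 7)) + 1/(28*(x + 6)) - 1/(224*(x - 1)) + 1/(576*(x - 9)) - 1/(252*x)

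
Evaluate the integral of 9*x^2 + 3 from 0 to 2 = 30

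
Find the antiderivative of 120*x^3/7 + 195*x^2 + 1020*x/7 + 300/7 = 30*x^4/7 + 65*x^3 + 510*x^2/7 + 300*x/7 + C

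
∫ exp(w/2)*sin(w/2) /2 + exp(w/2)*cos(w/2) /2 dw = exp(w/2)*sin(w/2) + C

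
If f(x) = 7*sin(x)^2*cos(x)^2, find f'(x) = 7*sin(4*x)/2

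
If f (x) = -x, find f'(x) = -1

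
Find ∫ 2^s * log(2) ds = 2^s + C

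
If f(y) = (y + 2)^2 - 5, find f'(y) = 2*y + 4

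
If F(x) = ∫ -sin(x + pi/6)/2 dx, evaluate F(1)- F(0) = -sqrt(3)/4 + cos(pi/6 + 1)/2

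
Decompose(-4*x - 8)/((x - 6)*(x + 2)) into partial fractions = -4/(x - 6)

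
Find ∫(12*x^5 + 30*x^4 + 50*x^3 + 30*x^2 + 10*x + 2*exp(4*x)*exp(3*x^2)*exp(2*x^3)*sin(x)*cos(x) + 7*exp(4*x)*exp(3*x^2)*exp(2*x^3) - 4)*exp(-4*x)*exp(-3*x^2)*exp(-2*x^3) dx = (-2*x^3 - 3*x^2 - 4*x + (7*x + sin(x)^2 - 2)*exp(x*(2*x^2 + 3*x + 4)))*exp(-x*(2*x^2 + 3*x + 4)) + C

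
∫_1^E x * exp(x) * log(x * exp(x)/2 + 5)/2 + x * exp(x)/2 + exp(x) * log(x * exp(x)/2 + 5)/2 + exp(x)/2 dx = -(E/2 + 5)*log(E/2 + 5) + (5 + exp(1 + E)/2)*log(5 + E*exp(E)/2)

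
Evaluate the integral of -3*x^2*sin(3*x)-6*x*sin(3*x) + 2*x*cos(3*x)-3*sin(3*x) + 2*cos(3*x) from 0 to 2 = -1 + 9*cos(6)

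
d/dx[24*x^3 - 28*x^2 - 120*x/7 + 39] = 72*x^2 - 56*x - 120/7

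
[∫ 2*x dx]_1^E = -1 + exp(2)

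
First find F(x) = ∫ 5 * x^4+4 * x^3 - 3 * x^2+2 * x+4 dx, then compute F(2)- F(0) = 52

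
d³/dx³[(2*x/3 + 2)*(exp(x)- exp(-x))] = (2*x*exp(2*x) + 2*x + 12*exp(2*x))*exp(-x)/3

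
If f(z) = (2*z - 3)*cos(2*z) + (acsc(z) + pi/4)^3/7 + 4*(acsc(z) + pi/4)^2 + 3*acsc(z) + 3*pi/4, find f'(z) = (-448*z^3*sqrt(1 - 1/z^2)*sin(2*z) + 672*z^2*sqrt(1 - 1/z^2)*sin(2*z) + 224*z^2*sqrt(1 - 1/z^2)*cos(2*z) - 48*acsc(z)^2 - 896*acsc(z) - 24*pi*acsc(z) - 224*pi - 336 - 3*pi^2)/(112*z^2*sqrt(1 - 1/z^2))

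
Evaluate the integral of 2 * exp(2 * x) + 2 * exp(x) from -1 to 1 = -(exp(-1) + 1)^2 + (1 + E)^2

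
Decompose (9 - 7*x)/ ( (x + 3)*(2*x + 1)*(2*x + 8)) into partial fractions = 5/(7*(2*x + 1)) + 37/(14*(x + 4)) - 3/(x + 3)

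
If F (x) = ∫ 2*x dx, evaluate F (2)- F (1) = 3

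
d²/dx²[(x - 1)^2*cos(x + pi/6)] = -x^2*cos(x + pi/6) - 4*x*sin(x + pi/6) + 2*x*cos(x + pi/6) + 4*sin(x + pi/6) + cos(x + pi/6)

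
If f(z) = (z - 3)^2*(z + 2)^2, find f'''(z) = 24*z - 12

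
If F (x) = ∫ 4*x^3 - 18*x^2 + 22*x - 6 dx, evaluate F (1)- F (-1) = -24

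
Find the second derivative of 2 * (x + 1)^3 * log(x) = (12*x^3*log(x) + 10*x^3 + 12*x^2*log(x) + 18*x^2 + 6*x - 2)/x^2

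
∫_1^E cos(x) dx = -sin(1) + sin(E)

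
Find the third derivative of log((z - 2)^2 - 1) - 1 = (4*z^3 - 24*z^2 + 60*z - 56)/(z^6 - 12*z^5 + 57*z^4 - 136*z^3 + 171*z^2 - 108*z + 27)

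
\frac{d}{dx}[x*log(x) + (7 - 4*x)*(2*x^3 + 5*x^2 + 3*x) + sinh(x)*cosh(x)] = -32*x^3 - 18*x^2 + 46*x + log(x) + cosh(2*x) + 22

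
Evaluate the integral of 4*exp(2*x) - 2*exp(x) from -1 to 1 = -2*(-1 + exp(-1))*exp(-1) + 2*E*(-1 + E)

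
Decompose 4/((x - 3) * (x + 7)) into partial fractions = -2/(5*(x + 7)) + 2/(5*(x - 3))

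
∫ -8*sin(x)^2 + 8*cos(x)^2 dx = 4*sin(2*x) + C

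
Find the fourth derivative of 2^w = 2^w*log(2)^4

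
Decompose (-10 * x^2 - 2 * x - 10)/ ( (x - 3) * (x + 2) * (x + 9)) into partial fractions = -401/(42*(x + 9)) + 46/(35*(x + 2)) - 53/(30*(x - 3))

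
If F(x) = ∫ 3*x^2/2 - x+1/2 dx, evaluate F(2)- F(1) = 5/2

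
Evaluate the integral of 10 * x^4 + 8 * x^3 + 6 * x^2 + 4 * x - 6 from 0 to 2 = 108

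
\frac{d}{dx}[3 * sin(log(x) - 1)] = 3*cos(log(x) - 1)/x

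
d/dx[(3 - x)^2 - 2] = 2*x - 6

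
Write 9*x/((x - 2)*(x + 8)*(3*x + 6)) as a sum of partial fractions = -2/(5*(x + 8)) + 1/(4*(x + 2)) + 3/(20*(x - 2))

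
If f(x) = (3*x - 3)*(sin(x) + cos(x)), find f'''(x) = 3*x*sin(x) - 3*x*cos(x) - 12*sin(x) - 6*cos(x)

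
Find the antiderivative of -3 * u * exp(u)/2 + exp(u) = (5 - 3*u)*exp(u)/2 + C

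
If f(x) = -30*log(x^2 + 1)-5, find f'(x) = -60*x/(x^2 + 1)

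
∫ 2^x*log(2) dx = 2^x + C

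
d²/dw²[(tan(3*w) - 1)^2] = 54*tan(3*w)^4 - 36*tan(3*w)^3 + 72*tan(3*w)^2 - 36*tan(3*w) + 18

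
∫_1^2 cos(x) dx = -sin(1) + sin(2)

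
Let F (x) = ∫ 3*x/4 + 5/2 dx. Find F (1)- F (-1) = 5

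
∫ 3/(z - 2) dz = log(3*(z - 2)^3) + C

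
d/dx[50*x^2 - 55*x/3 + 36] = 100*x - 55/3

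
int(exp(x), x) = exp(x) + C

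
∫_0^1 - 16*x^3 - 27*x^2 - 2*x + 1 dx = -13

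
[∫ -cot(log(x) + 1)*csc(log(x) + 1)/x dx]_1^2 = -csc(1) + csc(log(2) + 1)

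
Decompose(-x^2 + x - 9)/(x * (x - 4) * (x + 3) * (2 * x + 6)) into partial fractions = -1/(14*(x + 3)) - 1/(2*(x + 3)^2) - 3/(56*(x - 4)) + 1/(8*x)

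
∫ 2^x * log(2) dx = 2^x + C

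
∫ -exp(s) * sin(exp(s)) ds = cos(exp(s)) + C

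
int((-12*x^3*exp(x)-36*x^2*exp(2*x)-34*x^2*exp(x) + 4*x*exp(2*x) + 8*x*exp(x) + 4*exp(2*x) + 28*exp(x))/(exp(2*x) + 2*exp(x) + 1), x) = 2*((-6*x^3 + x^2 + 2*x + 12)*exp(x) + exp(x) + 1)/(exp(x) + 1) + C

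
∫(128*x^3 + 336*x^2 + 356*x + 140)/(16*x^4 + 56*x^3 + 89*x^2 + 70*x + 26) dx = 2*log((4*x^2 + 7*x + 5)^2 + 1) + C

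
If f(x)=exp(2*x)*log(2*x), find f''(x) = (4*x^2*exp(2*x)*log(x) + 4*x^2*exp(2*x)*log(2) + 4*x*exp(2*x) - exp(2*x))/x^2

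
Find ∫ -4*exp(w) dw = -4*exp(w) + C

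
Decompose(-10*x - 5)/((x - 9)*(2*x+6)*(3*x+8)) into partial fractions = -39/(14*(3*x + 8)) + 25/(24*(x + 3)) - 19/(168*(x - 9))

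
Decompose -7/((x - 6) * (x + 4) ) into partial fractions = 7/(10*(x + 4)) - 7/(10*(x - 6))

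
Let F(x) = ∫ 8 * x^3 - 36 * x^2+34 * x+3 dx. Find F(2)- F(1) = 0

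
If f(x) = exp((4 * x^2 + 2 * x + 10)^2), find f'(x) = 64*x^3*exp(16*x^4 + 16*x^3 + 84*x^2 + 40*x + 100) + 48*x^2*exp(16*x^4 + 16*x^3 + 84*x^2 + 40*x + 100) + 168*x*exp(16*x^4 + 16*x^3 + 84*x^2 + 40*x + 100) + 40*exp(16*x^4 + 16*x^3 + 84*x^2 + 40*x + 100)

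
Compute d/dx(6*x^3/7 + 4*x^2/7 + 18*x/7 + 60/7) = 18*x^2/7 + 8*x/7 + 18/7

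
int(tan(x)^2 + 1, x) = tan(x) + C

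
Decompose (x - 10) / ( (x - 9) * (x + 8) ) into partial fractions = 18/(17*(x + 8)) - 1/(17*(x - 9))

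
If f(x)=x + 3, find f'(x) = 1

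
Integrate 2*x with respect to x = x^2 + C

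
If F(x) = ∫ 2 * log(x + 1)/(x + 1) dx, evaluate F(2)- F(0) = log(3)^2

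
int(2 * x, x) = x^2 + C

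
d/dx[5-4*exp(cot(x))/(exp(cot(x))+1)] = 4*exp(1/tan(x))/((exp(1/tan(x)) + 1)^2*sin(x)^2)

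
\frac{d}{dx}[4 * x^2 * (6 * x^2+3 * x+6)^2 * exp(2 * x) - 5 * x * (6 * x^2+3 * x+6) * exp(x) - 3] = 288*x^6*exp(2*x) + 1152*x^5*exp(2*x) + 1368*x^4*exp(2*x) + 1584*x^3*exp(2*x) - 30*x^3*exp(x) + 720*x^2*exp(2*x) - 105*x^2*exp(x) + 288*x*exp(2*x) - 60*x*exp(x) - 30*exp(x)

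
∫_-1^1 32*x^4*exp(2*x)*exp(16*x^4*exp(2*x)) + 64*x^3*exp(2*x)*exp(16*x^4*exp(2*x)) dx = -exp(16*exp(-2)) + exp(16*exp(2))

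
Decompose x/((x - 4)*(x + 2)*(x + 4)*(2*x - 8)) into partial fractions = 1/(64*(x + 4)) - 1/(72*(x + 2)) - 1/(576*(x - 4)) + 1/(24*(x - 4)^2)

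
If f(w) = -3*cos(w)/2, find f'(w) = 3*sin(w)/2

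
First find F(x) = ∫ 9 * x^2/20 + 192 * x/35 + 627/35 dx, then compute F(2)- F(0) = 48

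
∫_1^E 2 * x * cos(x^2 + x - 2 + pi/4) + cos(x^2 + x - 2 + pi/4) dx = -sqrt(2)/2 + sin(-2 + pi/4 + E + exp(2))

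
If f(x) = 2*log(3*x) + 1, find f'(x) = 2/x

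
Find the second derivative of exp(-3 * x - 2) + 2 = 9*exp(-3*x - 2)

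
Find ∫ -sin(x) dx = cos(x) + C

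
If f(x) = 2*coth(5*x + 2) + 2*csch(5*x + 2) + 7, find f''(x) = (100*cosh(5*x + 2) + 25*cosh(10*x + 4) + 75)/sinh(5*x + 2)^3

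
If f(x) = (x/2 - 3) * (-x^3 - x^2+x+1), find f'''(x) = 15 - 12*x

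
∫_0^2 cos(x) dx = sin(2)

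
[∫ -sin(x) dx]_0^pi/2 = -1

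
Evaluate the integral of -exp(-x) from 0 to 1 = -1 + exp(-1)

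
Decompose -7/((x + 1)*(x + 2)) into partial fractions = 7/(x + 2) - 7/(x + 1)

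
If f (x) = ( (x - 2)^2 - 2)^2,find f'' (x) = 12*x^2 - 48*x + 40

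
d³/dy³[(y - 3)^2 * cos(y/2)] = y^2*sin(y/2)/8 - 3*y*sin(y/2)/4 - 3*y*cos(y/2)/2 - 15*sin(y/2)/8 + 9*cos(y/2)/2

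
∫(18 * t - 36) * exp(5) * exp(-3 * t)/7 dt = 2*(-3*t + 14*exp(3*t - 5) + 5)*exp(5 - 3*t)/7 + C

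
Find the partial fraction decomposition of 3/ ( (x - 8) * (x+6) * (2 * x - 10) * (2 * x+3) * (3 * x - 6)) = -8/(15561*(2*x + 3)) + 1/(22176*(x + 6)) + 1/(2016*(x - 2)) - 1/(2574*(x - 5)) + 1/(9576*(x - 8))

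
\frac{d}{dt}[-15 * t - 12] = -15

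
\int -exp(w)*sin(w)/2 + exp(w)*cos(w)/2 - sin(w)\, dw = (exp(w)/2 + 1)*cos(w) + C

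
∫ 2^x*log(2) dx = 2^x + C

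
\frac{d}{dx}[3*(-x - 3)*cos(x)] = 3*x*sin(x) + 9*sin(x) - 3*cos(x)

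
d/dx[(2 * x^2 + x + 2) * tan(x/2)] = x^2/cos(x/2)^2 + 4*x*tan(x/2) + x/(2*cos(x/2)^2) + tan(x/2) + cos(x/2)^(-2)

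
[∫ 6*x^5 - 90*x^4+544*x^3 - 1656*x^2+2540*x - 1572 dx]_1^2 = -81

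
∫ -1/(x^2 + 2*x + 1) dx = 1/(x + 1) + C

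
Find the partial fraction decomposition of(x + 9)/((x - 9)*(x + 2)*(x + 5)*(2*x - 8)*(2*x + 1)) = 68/(4617*(2*x + 1)) + 1/(1701*(x + 5)) - 7/(1188*(x + 2)) - 13/(4860*(x - 4)) + 9/(14630*(x - 9))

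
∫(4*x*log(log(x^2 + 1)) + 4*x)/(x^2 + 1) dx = 2*log(x^2 + 1)*log(log(x^2 + 1)) + C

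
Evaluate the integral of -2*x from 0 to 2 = -4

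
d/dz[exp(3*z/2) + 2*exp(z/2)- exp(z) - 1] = 3*exp(3*z/2)/2 + exp(z/2) - exp(z)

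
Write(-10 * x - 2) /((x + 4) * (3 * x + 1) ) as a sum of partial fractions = 4/(11*(3*x + 1)) - 38/(11*(x + 4))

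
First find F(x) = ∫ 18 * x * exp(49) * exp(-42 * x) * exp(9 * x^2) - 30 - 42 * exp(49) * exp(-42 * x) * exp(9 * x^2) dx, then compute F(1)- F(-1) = -exp(100) - 60 + exp(16)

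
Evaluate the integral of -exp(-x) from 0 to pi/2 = -1 + exp(-pi/2)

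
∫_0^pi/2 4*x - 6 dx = -3*pi + pi^2/2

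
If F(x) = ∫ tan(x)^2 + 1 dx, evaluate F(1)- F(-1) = 2*tan(1)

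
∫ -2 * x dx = -x^2 + C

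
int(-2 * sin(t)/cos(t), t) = 2*log(2*cos(t)) + C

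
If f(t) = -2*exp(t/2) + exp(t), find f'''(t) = -exp(t/2)/4 + exp(t)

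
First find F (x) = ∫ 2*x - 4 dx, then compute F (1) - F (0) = -3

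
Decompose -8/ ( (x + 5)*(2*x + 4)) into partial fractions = 4/(3*(x + 5)) - 4/(3*(x + 2))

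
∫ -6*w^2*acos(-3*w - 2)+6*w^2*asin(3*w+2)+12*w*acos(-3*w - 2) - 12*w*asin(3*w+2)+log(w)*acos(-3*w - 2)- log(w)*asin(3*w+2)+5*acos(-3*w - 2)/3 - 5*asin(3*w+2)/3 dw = (acos(-3*w - 2) - asin(3*w + 2))*(-6*w^3 + 18*w^2 + 3*w*log(w) + 2*w + 15)/3 + C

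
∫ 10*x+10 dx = 5*x^2 + 10*x + C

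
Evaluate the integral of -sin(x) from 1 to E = cos(E) - cos(1)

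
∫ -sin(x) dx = cos(x) + C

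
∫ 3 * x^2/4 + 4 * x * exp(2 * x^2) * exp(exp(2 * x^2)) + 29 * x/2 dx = x^3/4 + 29*x^2/4 + exp(exp(2*x^2)) + C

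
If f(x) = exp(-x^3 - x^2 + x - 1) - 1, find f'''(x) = (-27*x^6 - 54*x^5 - 9*x^4 + 82*x^3 + 57*x^2 - 12*x - 11)*exp(-x^3 - x^2 + x - 1)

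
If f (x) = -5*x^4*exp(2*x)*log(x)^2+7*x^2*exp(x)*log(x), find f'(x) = -10*x^4*exp(2*x)*log(x)^2 - 20*x^3*exp(2*x)*log(x)^2 - 10*x^3*exp(2*x)*log(x) + 7*x^2*exp(x)*log(x) + 14*x*exp(x)*log(x) + 7*x*exp(x)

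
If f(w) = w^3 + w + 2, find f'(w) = 3*w^2 + 1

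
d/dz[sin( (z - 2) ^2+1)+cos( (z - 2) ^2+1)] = -2*z*sin(z^2 - 4*z + 5) + 2*z*cos(z^2 - 4*z + 5) + 4*sin(z^2 - 4*z + 5) - 4*cos(z^2 - 4*z + 5)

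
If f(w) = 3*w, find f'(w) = 3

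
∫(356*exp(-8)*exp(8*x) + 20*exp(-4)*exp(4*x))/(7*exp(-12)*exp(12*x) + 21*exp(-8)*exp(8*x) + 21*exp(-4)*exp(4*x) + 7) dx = (82*exp(8*x) + 75*exp(4*x + 4) + 35*exp(8))/(7*(exp(8*x) + 2*exp(4*x + 4) + exp(8))) + C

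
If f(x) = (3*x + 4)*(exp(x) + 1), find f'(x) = 3*x*exp(x) + 7*exp(x) + 3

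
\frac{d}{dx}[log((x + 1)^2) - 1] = 2/(x + 1)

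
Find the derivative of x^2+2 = 2*x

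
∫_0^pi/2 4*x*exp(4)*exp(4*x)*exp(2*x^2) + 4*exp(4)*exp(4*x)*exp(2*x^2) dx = -exp(4) + exp(2 + 2*(1 + pi/2)^2)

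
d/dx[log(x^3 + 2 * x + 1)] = (3*x^2 + 2)/(x^3 + 2*x + 1)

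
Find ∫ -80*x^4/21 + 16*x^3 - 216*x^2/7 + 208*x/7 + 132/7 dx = -16*x^5/21 + 4*x^4 - 72*x^3/7 + 104*x^2/7 + 132*x/7 + C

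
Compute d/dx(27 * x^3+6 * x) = 81*x^2 + 6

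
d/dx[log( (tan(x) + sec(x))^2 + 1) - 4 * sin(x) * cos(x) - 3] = 4*(sin(x)/4 + sin(3*x)/4 - 2*cos(x) + cos(2*x)/2 - 3*cos(3*x)/2 - cos(5*x)/2 + 1/2)/(3*cos(x) + cos(3*x))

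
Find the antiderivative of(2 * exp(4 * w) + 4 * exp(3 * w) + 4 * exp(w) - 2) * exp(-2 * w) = (exp(2*w) + 2*exp(w) - 1)^2*exp(-2*w) + C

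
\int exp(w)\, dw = exp(w) + C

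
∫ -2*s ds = -s^2 + C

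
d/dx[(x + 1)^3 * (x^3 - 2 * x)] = 6*x^5 + 15*x^4 + 4*x^3 - 15*x^2 - 12*x - 2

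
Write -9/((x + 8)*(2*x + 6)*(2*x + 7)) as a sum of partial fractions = 2/(2*x + 7) - 1/(10*(x + 8)) - 9/(10*(x + 3))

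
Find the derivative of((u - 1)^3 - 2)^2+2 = 6*u^5 - 30*u^4 + 60*u^3 - 72*u^2 + 54*u - 18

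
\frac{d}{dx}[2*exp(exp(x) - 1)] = 2*exp(x + exp(x) - 1)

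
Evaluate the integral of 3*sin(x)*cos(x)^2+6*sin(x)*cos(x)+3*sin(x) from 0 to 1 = 8 - (cos(1) + 1)^3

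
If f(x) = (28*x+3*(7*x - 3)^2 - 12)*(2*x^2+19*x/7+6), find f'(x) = 1176*x^3 + 609*x^2 + 1292*x - 3831/7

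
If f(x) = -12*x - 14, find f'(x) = -12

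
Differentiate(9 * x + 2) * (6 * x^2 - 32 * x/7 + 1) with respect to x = 162*x^2 - 408*x/7 - 1/7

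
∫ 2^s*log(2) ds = 2^s + C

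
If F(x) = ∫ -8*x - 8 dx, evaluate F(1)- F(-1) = -16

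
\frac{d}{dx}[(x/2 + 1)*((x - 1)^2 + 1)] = 3*x^2/2 - 1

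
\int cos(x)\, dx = sin(x) + C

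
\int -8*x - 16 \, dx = -4*x^2 - 16*x + C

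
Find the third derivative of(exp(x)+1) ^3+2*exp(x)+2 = 27*exp(3*x) + 24*exp(2*x) + 5*exp(x)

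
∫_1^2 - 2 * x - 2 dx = -5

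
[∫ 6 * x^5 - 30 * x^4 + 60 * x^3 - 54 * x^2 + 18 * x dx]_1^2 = 3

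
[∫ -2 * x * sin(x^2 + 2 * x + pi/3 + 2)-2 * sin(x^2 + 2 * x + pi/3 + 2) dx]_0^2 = cos(pi/3 + 10) - cos(pi/3 + 2)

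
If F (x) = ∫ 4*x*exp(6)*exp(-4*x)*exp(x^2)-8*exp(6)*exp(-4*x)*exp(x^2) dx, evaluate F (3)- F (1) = 0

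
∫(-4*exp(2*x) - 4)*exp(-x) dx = -8*sinh(x) + C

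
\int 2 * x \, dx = x^2 + C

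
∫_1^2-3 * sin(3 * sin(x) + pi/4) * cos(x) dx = cos(pi/4 + 3*sin(2)) - cos(pi/4 + 3*sin(1))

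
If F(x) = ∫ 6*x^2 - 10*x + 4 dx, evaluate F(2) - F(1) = 3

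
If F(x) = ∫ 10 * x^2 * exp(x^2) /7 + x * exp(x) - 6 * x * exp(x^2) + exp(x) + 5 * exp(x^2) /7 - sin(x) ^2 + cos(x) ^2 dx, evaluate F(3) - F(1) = -6*exp(9)/7 - sin(2)/2 + sin(6)/2 + 9*E/7 + 3*exp(3)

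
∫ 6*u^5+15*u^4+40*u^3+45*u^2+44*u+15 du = u^6 + 3*u^5 + 10*u^4 + 15*u^3 + 22*u^2 + 15*u + C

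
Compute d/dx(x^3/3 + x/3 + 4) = x^2 + 1/3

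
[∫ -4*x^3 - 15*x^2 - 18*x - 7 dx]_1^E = (1 + E)^3*(-E - 2) + 24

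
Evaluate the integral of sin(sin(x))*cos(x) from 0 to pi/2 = 1 - cos(1)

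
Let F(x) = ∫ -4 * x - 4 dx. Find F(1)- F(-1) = -8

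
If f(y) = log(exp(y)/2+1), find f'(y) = exp(y)/(exp(y) + 2)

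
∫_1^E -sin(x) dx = cos(E) - cos(1)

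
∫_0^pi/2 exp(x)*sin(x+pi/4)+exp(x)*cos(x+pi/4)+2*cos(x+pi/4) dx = -3*sqrt(2)/2 + sqrt(2)*(2 + exp(pi/2))/2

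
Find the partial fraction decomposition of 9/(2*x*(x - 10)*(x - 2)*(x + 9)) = -1/(418*(x + 9)) - 9/(352*(x - 2)) + 9/(3040*(x - 10)) + 1/(40*x)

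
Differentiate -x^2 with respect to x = -2*x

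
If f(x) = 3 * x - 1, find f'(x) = 3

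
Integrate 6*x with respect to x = 3*x^2 + C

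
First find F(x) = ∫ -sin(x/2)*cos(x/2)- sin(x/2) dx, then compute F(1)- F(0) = -4 + (cos(1/2) + 1)^2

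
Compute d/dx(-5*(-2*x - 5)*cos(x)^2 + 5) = -10*x*sin(2*x) - 25*sin(2*x) + 10*cos(x)^2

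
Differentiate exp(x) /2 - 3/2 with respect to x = exp(x)/2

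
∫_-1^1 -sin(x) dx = 0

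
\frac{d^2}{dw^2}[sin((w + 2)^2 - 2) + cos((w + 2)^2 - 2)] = -4*sqrt(2)*w^2*sin(w^2 + 4*w + pi/4 + 2) - 16*sqrt(2)*w*sin(w^2 + 4*w + pi/4 + 2) - 18*sin(w^2 + 4*w + 2) - 14*cos(w^2 + 4*w + 2)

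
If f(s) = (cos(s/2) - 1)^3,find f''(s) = -15*cos(s/2)/16 + 3*cos(s)/2 - 9*cos(3*s/2)/16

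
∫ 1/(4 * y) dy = log(y)/4 + C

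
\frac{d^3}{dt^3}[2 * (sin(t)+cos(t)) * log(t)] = 2*sqrt(2)*(-t^3*log(t)*cos(t + pi/4) - 3*t^2*sin(t + pi/4) - 3*t*cos(t + pi/4) + 2*sin(t + pi/4))/t^3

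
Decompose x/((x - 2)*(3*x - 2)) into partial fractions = -1/(2*(3*x - 2)) + 1/(2*(x - 2))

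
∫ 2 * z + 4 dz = z^2 + 4*z + C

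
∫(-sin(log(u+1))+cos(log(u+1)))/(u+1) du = sqrt(2)*sin(log(u + 1) + pi/4) + C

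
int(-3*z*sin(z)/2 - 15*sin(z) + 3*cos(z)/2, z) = (3*z/2 + 15)*cos(z) + C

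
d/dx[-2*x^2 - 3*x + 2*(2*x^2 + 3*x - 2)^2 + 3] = 32*x^3 + 72*x^2 - 27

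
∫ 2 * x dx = x^2 + C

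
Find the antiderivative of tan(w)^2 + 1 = tan(w) + C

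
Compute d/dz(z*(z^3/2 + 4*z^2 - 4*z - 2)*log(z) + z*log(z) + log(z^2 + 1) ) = (4*z^5*log(z) + z^5 + 24*z^4*log(z) + 8*z^4 - 12*z^3*log(z) - 7*z^3 + 22*z^2*log(z) + 6*z^2 - 16*z*log(z) - 4*z - 2*log(z) - 2)/(2*z^2 + 2)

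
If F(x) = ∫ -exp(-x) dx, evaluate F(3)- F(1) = -exp(-1) + exp(-3)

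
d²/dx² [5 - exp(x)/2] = -exp(x)/2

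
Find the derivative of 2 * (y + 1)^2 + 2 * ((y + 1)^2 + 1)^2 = 8*y^3 + 24*y^2 + 36*y + 20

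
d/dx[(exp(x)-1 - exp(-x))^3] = (3*exp(6*x) - 6*exp(5*x) + 6*exp(x) + 3)*exp(-3*x)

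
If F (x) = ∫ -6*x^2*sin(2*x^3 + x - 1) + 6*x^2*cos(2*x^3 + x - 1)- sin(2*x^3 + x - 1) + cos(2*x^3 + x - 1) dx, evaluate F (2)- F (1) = sin(17) - sin(2) + cos(17) - cos(2)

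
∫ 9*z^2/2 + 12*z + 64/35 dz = 3*z^3/2 + 6*z^2 + 64*z/35 + C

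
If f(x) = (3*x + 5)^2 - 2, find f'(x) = 18*x + 30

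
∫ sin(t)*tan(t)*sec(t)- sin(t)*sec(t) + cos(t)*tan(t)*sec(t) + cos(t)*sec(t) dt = tan(t) + C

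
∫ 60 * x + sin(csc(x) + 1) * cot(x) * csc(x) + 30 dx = 30*x*(x + 1) + cos(csc(x) + 1) + C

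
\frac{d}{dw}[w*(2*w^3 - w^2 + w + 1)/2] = 4*w^3 - 3*w^2/2 + w + 1/2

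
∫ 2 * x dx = x^2 + C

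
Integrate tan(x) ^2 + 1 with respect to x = tan(x) + C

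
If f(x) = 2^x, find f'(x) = 2^x*log(2)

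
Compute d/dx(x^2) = 2*x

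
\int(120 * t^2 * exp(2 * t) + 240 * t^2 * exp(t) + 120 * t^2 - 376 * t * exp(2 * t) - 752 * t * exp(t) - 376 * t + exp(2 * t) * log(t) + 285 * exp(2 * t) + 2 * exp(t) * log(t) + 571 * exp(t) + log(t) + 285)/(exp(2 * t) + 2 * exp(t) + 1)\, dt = ((exp(t) + 1)*(t*log(t) - 10*t + 5*(2*t - 3)^3 - 2*(2*t - 3)^2 + 20) + exp(t))/(exp(t) + 1) + C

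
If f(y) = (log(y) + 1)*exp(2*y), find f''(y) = (4*y^2*exp(2*y)*log(y) + 4*y^2*exp(2*y) + 4*y*exp(2*y) - exp(2*y))/y^2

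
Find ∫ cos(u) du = sin(u) + C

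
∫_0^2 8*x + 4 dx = 24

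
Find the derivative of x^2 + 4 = 2*x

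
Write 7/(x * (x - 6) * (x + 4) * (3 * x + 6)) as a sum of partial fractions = -7/(240*(x + 4)) + 7/(96*(x + 2)) + 7/(1440*(x - 6)) - 7/(144*x)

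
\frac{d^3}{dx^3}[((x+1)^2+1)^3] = 120*x^3 + 360*x^2 + 432*x + 192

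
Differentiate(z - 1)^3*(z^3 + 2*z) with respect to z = 6*z^5 - 15*z^4 + 20*z^3 - 21*z^2 + 12*z - 2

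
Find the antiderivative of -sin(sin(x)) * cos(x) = cos(sin(x)) + C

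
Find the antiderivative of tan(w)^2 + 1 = tan(w) + C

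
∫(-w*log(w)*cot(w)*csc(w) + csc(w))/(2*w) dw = log(w)*csc(w)/2 + C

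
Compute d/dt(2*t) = 2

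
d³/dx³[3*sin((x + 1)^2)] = -24*x^3*cos(x^2 + 2*x + 1) - 72*x^2*cos(x^2 + 2*x + 1) - 36*x*sin(x^2 + 2*x + 1) - 72*x*cos(x^2 + 2*x + 1) - 36*sin(x^2 + 2*x + 1) - 24*cos(x^2 + 2*x + 1)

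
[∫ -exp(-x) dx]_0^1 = -1 + exp(-1)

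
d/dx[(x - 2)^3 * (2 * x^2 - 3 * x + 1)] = 10*x^4 - 60*x^3 + 129*x^2 - 116*x + 36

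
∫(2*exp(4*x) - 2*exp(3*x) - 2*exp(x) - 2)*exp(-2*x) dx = (-exp(2*x) + exp(x) + 1)^2*exp(-2*x) + C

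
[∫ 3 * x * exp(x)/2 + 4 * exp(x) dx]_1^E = -4*E + (5 + 3*E)*exp(E)/2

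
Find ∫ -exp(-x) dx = exp(-x) + C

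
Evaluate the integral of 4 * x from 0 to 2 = 8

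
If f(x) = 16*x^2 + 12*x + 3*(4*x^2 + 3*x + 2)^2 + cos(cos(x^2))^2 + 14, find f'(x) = 192*x^3 + 216*x^2 + 4*x*sin(x^2)*sin(cos(x^2))*cos(cos(x^2)) + 182*x + 48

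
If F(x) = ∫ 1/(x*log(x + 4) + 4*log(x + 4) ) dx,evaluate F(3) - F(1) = -log(log(5)) + log(log(7))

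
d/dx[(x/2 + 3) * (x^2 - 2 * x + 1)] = 3*x^2/2 + 4*x - 11/2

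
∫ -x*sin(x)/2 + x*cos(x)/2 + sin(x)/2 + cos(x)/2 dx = sqrt(2)*x*sin(x + pi/4)/2 + C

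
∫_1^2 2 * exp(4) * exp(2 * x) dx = -exp(6) + exp(8)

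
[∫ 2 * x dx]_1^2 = 3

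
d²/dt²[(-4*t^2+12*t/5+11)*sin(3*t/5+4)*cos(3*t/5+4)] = 72*t^2*sin(6*t/5 + 8)/25 - 216*t*sin(6*t/5 + 8)/125 - 48*t*cos(6*t/5 + 8)/5 - 298*sin(6*t/5 + 8)/25 + 72*cos(6*t/5 + 8)/25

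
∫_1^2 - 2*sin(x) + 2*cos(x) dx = 2*sqrt(2)*(-sin(pi/4 + 1) + sin(pi/4 + 2))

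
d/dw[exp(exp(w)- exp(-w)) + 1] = (exp(exp(w) - exp(-w)) + exp(2*w + exp(w) - exp(-w)))*exp(-w)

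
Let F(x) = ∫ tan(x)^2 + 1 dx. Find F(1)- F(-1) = 2*tan(1)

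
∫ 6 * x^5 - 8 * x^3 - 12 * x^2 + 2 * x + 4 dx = x^6 - 2*x^4 - 4*x^3 + x^2 + 4*x + C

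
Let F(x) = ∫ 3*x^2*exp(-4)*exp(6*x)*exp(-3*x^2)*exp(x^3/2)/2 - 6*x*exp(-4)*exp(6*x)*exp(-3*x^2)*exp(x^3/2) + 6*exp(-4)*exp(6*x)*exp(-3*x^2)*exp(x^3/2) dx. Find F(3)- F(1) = -exp(-1/2) + exp(1/2)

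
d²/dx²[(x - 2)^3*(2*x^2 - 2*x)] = 40*x^3 - 168*x^2 + 216*x - 80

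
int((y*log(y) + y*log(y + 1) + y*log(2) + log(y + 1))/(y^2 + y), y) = log(2*y)*log(y + 1) + C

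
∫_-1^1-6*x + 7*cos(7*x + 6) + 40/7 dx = sin(13) + sin(1) + 80/7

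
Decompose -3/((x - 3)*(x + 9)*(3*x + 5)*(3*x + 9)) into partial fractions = 27/(1232*(3*x + 5)) + 1/(1584*(x + 9)) - 1/(144*(x + 3)) - 1/(1008*(x - 3))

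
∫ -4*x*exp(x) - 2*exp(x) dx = (2 - 4*x)*exp(x) + C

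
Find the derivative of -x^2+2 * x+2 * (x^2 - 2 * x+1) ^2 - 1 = 8*x^3 - 24*x^2 + 22*x - 6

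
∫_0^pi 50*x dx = 25*pi^2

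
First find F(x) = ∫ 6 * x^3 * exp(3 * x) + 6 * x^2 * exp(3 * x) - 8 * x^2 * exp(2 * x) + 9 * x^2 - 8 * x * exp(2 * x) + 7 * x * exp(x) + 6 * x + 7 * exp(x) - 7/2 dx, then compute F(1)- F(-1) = -4*exp(2) - 1 + 2*exp(-3) + 4*exp(-2) + 7*exp(-1) + 7*E + 2*exp(3)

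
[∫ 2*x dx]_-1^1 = 0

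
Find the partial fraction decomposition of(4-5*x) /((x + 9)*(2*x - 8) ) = -49/(26*(x + 9)) - 8/(13*(x - 4))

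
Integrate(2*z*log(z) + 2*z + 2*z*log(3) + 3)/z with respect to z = (2*z + 3)*log(3*z) + C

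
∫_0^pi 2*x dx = pi^2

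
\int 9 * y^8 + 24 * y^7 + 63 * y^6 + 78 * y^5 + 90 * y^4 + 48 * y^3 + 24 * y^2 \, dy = y^9 + 3*y^8 + 9*y^7 + 13*y^6 + 18*y^5 + 12*y^4 + 8*y^3 + C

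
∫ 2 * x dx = x^2 + C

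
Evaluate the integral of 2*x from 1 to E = -1 + exp(2)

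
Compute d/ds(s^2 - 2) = 2*s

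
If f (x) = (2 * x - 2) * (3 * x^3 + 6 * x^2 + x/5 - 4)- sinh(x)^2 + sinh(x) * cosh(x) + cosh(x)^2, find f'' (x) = 72*x^2 + 36*x + 2*sinh(2*x) - 116/5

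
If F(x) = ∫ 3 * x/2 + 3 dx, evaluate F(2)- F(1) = 21/4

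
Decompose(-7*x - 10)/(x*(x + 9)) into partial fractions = -53/(9*(x + 9)) - 10/(9*x)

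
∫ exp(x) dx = exp(x) + C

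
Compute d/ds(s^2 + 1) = 2*s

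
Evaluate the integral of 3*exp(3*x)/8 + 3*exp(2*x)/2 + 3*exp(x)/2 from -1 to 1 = -(exp(-1)/2 + 1)^3 + (1 + E/2)^3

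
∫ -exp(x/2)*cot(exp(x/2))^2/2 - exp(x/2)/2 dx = cot(exp(x/2)) + C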